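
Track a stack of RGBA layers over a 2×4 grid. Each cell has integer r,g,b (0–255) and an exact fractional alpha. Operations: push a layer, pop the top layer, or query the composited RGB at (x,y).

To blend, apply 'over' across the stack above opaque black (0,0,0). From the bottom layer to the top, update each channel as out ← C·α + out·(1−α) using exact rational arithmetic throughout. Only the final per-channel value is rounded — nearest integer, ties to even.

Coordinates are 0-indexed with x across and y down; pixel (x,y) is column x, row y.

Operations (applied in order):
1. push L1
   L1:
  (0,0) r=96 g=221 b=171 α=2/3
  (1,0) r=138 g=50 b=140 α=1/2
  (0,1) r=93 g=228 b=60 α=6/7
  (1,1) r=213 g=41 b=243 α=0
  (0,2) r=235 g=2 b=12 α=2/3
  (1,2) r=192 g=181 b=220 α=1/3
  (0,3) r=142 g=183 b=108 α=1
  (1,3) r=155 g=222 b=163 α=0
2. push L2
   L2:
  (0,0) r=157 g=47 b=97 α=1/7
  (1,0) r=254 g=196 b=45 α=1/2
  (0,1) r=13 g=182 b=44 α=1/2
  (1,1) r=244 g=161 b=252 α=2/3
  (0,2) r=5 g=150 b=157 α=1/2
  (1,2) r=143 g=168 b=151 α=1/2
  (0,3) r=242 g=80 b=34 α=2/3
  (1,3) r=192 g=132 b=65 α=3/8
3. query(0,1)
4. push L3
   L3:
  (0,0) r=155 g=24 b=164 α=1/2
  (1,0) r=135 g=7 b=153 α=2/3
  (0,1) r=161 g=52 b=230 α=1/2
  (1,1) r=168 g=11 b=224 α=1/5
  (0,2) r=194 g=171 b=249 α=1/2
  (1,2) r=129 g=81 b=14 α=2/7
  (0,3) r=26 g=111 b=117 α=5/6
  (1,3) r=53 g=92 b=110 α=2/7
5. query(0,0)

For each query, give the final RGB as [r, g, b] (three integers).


at x=0,y=1 over L1,L2:
+L1 (α=6/7) → [558/7, 1368/7, 360/7]
+L2 (α=1/2) → [649/14, 1321/7, 334/7]
→ [46, 189, 48]

query (0,0) [L1,L2,L3] — begin 0,0,0
after L1 α=2/3: [64, 442/3, 114]
after L2 α=1/7: [541/7, 133, 781/7]
after L3 α=1/2: [813/7, 157/2, 1929/14]
rounded: [116, 78, 138]


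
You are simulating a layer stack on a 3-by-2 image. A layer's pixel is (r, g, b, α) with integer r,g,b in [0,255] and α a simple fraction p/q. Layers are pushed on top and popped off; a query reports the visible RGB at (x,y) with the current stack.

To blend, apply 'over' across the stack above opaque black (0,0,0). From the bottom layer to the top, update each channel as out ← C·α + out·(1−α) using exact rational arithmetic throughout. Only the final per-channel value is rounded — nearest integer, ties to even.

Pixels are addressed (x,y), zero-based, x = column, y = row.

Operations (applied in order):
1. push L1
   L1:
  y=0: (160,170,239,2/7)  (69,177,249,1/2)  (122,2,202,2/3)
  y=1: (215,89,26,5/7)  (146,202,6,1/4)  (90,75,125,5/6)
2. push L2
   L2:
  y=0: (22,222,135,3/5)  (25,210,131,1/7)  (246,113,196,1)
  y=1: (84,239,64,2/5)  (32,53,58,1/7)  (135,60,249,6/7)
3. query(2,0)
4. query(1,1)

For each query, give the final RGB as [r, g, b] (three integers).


query (2,0) [L1,L2] — begin 0,0,0
+L1 (α=2/3) → [244/3, 4/3, 404/3]
+L2 (α=1) → [246, 113, 196]
= [246, 113, 196]

(1,1) stack=L1,L2; from [0,0,0]:
after L1 α=1/4: [73/2, 101/2, 3/2]
after L2 α=1/7: [251/7, 356/7, 67/7]
rounded: [36, 51, 10]


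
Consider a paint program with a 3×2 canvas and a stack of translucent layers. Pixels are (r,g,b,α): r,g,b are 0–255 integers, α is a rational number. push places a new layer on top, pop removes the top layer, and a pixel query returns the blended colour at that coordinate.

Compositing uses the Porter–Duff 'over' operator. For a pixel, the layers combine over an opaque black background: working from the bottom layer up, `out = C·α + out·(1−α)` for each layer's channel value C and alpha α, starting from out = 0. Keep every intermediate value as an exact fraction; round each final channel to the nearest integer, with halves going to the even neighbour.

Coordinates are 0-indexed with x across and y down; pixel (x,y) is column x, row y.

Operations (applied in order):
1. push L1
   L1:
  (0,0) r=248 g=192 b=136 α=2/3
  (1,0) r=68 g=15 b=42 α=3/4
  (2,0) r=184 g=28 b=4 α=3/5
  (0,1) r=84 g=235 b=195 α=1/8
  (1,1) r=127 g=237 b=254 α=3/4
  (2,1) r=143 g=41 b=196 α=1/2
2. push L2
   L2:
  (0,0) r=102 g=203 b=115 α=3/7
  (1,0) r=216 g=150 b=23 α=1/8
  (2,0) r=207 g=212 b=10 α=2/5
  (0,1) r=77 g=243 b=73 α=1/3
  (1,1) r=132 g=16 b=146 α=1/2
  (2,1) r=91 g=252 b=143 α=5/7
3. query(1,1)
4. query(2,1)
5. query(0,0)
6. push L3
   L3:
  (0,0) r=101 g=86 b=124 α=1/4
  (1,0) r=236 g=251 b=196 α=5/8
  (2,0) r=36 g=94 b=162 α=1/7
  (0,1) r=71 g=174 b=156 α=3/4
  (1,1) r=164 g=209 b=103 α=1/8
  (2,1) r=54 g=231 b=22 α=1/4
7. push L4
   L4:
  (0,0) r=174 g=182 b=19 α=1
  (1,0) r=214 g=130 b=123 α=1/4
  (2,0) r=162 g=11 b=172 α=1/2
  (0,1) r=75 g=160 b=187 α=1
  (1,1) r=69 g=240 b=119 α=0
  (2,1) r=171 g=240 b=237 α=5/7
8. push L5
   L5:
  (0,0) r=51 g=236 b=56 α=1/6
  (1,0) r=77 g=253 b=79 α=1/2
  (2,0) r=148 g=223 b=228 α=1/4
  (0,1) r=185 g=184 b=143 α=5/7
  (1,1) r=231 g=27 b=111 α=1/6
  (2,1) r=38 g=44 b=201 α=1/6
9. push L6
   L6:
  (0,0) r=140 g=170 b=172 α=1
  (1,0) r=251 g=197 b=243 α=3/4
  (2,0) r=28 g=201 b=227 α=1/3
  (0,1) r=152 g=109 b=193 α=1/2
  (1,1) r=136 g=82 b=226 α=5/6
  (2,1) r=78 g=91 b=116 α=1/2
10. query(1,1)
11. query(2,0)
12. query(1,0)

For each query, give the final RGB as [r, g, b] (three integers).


at x=1,y=1 over L1,L2:
after L1 α=3/4: [381/4, 711/4, 381/2]
after L2 α=1/2: [909/8, 775/8, 673/4]
= [114, 97, 168]

query (2,1) [L1,L2] — begin 0,0,0
L1 α=1/2: [143/2, 41/2, 98]
L2 α=5/7: [598/7, 1301/7, 911/7]
rounded: [85, 186, 130]

(0,0) stack=L1,L2; from [0,0,0]:
+L1 (α=2/3) → [496/3, 128, 272/3]
+L2 (α=3/7) → [2902/21, 1121/7, 2123/21]
→ [138, 160, 101]

query (1,1) [L1,L2,L3,L4,L5,L6] — begin 0,0,0
+L1 (α=3/4) → [381/4, 711/4, 381/2]
+L2 (α=1/2) → [909/8, 775/8, 673/4]
+L3 (α=1/8) → [7675/64, 7097/64, 5123/32]
+L4 (α=0) → [7675/64, 7097/64, 5123/32]
+L5 (α=1/6) → [53159/384, 37213/384, 29167/192]
+L6 (α=5/6) → [314279/2304, 194653/2304, 246127/1152]
→ [136, 84, 214]

(2,0) stack=L1,L2,L3,L4,L5,L6; from [0,0,0]:
+L1 (α=3/5) → [552/5, 84/5, 12/5]
+L2 (α=2/5) → [3726/25, 2372/25, 136/25]
+L3 (α=1/7) → [23256/175, 16582/175, 4866/175]
+L4 (α=1/2) → [25803/175, 18507/350, 17483/175]
+L5 (α=1/4) → [103309/700, 133571/1400, 92349/700]
+L6 (α=1/3) → [37703/350, 274271/2100, 171799/1050]
= [108, 131, 164]

(1,0) stack=L1,L2,L3,L4,L5,L6; from [0,0,0]:
+L1 (α=3/4) → [51, 45/4, 63/2]
+L2 (α=1/8) → [573/8, 915/32, 487/16]
+L3 (α=5/8) → [11159/64, 42905/256, 17141/128]
+L4 (α=1/4) → [47173/256, 161995/1024, 67167/512]
+L5 (α=1/2) → [66885/512, 421067/2048, 107615/1024]
+L6 (α=3/4) → [452421/2048, 1631435/8192, 854111/4096]
= [221, 199, 209]


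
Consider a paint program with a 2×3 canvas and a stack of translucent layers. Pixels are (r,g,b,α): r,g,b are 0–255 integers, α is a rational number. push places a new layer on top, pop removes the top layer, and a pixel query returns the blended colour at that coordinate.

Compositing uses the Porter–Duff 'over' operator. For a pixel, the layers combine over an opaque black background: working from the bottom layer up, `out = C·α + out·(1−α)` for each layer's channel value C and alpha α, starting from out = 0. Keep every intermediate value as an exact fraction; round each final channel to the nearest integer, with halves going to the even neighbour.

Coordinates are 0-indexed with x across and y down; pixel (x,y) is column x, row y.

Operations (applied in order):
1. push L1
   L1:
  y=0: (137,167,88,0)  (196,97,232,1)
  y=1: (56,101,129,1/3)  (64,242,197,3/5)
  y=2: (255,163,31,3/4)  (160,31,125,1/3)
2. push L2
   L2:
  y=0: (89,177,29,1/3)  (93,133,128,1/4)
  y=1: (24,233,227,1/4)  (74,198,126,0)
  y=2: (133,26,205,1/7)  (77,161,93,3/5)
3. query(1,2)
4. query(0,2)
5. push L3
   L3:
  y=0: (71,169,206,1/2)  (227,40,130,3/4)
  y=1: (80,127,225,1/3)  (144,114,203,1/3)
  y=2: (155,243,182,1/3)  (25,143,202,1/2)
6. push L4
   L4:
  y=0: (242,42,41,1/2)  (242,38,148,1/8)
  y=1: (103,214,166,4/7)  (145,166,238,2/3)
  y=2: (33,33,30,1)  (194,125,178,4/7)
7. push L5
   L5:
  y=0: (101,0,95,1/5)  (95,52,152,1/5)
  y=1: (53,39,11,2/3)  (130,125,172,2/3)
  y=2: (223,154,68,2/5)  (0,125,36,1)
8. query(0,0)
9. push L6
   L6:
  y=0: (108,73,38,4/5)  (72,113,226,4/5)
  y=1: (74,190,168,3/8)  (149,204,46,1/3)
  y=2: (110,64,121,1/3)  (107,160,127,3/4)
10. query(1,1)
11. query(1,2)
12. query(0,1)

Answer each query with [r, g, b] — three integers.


(1,2) stack=L1,L2; from [0,0,0]:
after L1 α=1/3: [160/3, 31/3, 125/3]
after L2 α=3/5: [1013/15, 1511/15, 1087/15]
→ [68, 101, 72]

query (0,2) [L1,L2] — begin 0,0,0
after L1 α=3/4: [765/4, 489/4, 93/4]
after L2 α=1/7: [2561/14, 217/2, 689/14]
→ [183, 108, 49]

(0,0) stack=L1,L2,L3,L4,L5; from [0,0,0]:
after L1 α=0: [0, 0, 0]
after L2 α=1/3: [89/3, 59, 29/3]
after L3 α=1/2: [151/3, 114, 647/6]
after L4 α=1/2: [877/6, 78, 893/12]
after L5 α=1/5: [2057/15, 312/5, 1178/15]
→ [137, 62, 79]

at x=1,y=1 over L1,L2,L3,L4,L5,L6:
L1 α=3/5: [192/5, 726/5, 591/5]
L2 α=0: [192/5, 726/5, 591/5]
L3 α=1/3: [368/5, 674/5, 2197/15]
L4 α=2/3: [606/5, 778/5, 9337/45]
L5 α=2/3: [1906/15, 676/5, 24817/135]
L6 α=1/3: [6047/45, 2372/15, 55844/405]
→ [134, 158, 138]

(1,2) stack=L1,L2,L3,L4,L5,L6; from [0,0,0]:
+L1 (α=1/3) → [160/3, 31/3, 125/3]
+L2 (α=3/5) → [1013/15, 1511/15, 1087/15]
+L3 (α=1/2) → [694/15, 1828/15, 4117/30]
+L4 (α=4/7) → [4574/35, 4328/35, 11237/70]
+L5 (α=1) → [0, 125, 36]
+L6 (α=3/4) → [321/4, 605/4, 417/4]
→ [80, 151, 104]

(0,1) stack=L1,L2,L3,L4,L5,L6; from [0,0,0]:
+L1 (α=1/3) → [56/3, 101/3, 43]
+L2 (α=1/4) → [20, 167/2, 89]
+L3 (α=1/3) → [40, 98, 403/3]
+L4 (α=4/7) → [76, 1150/7, 1067/7]
+L5 (α=2/3) → [182/3, 1696/21, 407/7]
+L6 (α=3/8) → [197/3, 10225/84, 5563/56]
rounded: [66, 122, 99]


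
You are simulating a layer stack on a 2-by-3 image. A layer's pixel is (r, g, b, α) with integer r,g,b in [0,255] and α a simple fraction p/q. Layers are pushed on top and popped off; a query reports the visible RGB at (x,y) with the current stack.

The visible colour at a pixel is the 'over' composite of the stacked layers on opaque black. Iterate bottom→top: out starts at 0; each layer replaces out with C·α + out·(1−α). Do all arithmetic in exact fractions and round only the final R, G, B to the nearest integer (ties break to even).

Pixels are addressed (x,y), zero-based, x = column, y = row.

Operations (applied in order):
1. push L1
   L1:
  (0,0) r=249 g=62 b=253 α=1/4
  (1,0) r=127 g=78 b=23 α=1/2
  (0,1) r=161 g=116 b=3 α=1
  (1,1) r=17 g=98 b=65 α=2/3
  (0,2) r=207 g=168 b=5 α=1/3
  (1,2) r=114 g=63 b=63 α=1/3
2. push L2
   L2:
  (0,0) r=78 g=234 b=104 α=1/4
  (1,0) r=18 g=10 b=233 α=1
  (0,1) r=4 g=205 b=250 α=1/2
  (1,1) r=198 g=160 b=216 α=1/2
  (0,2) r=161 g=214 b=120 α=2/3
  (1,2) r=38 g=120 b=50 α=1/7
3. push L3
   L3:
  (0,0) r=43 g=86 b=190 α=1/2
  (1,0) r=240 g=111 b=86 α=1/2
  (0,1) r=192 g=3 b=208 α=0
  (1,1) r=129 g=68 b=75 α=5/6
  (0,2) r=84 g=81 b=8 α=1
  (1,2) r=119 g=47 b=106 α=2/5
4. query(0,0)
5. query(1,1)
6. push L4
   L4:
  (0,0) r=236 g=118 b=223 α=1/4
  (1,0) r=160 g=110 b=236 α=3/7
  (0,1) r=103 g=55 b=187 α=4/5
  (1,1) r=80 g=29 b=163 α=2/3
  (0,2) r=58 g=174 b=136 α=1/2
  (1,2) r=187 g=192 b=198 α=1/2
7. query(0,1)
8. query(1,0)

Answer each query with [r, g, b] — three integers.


at x=0,y=0 over L1,L2,L3:
after L1 α=1/4: [249/4, 31/2, 253/4]
after L2 α=1/4: [1059/16, 561/8, 1175/16]
after L3 α=1/2: [1747/32, 1249/16, 4215/32]
→ [55, 78, 132]

(1,1) stack=L1,L2,L3; from [0,0,0]:
L1 α=2/3: [34/3, 196/3, 130/3]
L2 α=1/2: [314/3, 338/3, 389/3]
L3 α=5/6: [2249/18, 679/9, 757/9]
= [125, 75, 84]

query (0,1) [L1,L2,L3,L4] — begin 0,0,0
+L1 (α=1) → [161, 116, 3]
+L2 (α=1/2) → [165/2, 321/2, 253/2]
+L3 (α=0) → [165/2, 321/2, 253/2]
+L4 (α=4/5) → [989/10, 761/10, 1749/10]
→ [99, 76, 175]

at x=1,y=0 over L1,L2,L3,L4:
+L1 (α=1/2) → [127/2, 39, 23/2]
+L2 (α=1) → [18, 10, 233]
+L3 (α=1/2) → [129, 121/2, 319/2]
+L4 (α=3/7) → [996/7, 572/7, 1346/7]
= [142, 82, 192]


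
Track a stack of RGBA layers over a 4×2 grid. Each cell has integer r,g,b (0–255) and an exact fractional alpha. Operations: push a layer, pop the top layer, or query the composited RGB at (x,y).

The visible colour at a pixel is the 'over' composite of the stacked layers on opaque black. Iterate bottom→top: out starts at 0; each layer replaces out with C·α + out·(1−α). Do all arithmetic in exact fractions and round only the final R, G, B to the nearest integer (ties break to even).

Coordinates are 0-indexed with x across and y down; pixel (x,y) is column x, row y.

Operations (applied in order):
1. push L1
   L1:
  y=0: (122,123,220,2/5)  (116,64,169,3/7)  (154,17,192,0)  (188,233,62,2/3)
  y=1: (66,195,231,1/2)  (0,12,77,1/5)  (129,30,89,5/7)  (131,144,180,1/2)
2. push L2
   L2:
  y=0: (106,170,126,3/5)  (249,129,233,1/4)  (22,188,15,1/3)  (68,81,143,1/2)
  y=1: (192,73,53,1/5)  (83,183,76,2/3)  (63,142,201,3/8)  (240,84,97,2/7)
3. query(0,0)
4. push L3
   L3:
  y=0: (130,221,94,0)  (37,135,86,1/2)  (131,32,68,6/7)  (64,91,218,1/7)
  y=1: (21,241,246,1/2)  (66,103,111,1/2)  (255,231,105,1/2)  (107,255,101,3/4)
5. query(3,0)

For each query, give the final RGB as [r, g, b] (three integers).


query (0,0) [L1,L2] — begin 0,0,0
after L1 α=2/5: [244/5, 246/5, 88]
after L2 α=3/5: [2078/25, 3042/25, 554/5]
rounded: [83, 122, 111]

(3,0) stack=L1,L2,L3; from [0,0,0]:
L1 α=2/3: [376/3, 466/3, 124/3]
L2 α=1/2: [290/3, 709/6, 553/6]
L3 α=1/7: [92, 800/7, 771/7]
→ [92, 114, 110]


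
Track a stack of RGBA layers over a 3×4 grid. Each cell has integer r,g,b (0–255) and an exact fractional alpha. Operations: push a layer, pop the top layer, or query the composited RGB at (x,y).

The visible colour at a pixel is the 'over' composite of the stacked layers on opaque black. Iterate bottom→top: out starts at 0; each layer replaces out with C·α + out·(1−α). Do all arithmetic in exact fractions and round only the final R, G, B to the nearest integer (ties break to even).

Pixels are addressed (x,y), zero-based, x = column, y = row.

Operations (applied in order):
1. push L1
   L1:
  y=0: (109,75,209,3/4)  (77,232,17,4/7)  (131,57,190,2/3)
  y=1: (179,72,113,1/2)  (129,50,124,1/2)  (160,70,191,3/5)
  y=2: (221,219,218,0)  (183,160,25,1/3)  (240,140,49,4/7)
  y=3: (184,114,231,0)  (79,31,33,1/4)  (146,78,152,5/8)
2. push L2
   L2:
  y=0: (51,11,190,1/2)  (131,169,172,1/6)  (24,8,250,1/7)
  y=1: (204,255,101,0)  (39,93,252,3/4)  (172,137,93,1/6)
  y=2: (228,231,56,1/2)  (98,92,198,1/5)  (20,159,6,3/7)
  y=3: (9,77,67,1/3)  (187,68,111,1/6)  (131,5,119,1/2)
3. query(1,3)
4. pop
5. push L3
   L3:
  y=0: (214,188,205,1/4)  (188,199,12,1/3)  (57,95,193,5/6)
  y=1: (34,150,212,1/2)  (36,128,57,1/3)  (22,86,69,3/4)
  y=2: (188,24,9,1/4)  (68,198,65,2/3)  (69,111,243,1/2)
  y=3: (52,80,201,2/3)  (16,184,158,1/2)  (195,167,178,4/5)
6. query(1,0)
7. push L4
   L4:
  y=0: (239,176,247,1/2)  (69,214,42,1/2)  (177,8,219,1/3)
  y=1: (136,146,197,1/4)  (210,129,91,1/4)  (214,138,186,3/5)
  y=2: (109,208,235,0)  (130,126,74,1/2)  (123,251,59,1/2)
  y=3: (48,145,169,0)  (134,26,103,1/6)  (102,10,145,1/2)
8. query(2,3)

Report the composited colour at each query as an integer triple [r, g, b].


(1,3) stack=L1,L2; from [0,0,0]:
after L1 α=1/4: [79/4, 31/4, 33/4]
after L2 α=1/6: [381/8, 427/24, 203/8]
→ [48, 18, 25]

(1,0) stack=L1,L3; from [0,0,0]:
after L1 α=4/7: [44, 928/7, 68/7]
after L3 α=1/3: [92, 1083/7, 220/21]
rounded: [92, 155, 10]

(2,3) stack=L1,L3,L4; from [0,0,0]:
+L1 (α=5/8) → [365/4, 195/4, 95]
+L3 (α=4/5) → [697/4, 2867/20, 807/5]
+L4 (α=1/2) → [1105/8, 3067/40, 766/5]
= [138, 77, 153]


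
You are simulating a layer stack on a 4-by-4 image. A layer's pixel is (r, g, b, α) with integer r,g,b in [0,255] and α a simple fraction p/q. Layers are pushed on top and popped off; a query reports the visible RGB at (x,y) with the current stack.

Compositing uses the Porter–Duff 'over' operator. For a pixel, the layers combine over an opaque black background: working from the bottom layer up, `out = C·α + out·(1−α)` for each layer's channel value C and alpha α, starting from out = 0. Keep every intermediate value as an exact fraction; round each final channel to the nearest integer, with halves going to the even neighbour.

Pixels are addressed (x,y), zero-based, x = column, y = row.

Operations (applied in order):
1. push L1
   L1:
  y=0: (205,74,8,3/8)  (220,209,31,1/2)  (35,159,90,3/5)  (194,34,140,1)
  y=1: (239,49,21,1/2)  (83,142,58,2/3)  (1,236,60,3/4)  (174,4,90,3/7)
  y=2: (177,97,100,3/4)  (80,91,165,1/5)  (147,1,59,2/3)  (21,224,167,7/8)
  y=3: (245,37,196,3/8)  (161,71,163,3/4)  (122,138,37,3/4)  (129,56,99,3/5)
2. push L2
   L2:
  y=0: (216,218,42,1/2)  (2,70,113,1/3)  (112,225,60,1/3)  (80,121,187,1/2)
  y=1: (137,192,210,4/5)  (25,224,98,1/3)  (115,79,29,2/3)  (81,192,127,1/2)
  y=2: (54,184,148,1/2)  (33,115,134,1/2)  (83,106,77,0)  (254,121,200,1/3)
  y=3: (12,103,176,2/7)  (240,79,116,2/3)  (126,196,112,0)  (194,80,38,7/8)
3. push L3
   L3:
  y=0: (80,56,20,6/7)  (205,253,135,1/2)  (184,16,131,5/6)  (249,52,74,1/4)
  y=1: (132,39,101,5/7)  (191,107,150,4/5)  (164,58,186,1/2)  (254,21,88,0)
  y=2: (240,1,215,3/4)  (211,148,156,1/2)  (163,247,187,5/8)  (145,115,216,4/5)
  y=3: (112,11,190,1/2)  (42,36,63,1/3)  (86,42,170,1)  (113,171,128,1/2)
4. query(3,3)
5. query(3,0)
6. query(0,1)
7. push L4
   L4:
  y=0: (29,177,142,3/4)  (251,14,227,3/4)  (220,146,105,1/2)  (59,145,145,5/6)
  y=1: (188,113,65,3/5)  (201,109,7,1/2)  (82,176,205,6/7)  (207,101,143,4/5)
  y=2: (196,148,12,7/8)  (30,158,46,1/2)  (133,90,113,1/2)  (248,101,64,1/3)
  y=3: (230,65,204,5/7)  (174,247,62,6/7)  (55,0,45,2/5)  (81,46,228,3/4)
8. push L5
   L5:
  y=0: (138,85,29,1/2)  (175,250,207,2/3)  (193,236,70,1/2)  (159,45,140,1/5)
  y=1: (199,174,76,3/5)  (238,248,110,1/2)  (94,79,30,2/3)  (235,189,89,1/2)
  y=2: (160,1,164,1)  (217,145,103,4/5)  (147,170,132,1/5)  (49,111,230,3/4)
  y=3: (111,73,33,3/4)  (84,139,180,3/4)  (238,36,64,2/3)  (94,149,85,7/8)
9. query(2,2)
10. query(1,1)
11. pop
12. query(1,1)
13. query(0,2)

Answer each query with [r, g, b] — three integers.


query (3,3) [L1,L2,L3] — begin 0,0,0
+L1 (α=3/5) → [387/5, 168/5, 297/5]
+L2 (α=7/8) → [7177/40, 371/5, 1627/40]
+L3 (α=1/2) → [11697/80, 613/5, 6747/80]
→ [146, 123, 84]

(3,0) stack=L1,L2,L3; from [0,0,0]:
+L1 (α=1) → [194, 34, 140]
+L2 (α=1/2) → [137, 155/2, 327/2]
+L3 (α=1/4) → [165, 569/8, 1129/8]
rounded: [165, 71, 141]

at x=0,y=1 over L1,L2,L3:
after L1 α=1/2: [239/2, 49/2, 21/2]
after L2 α=4/5: [267/2, 317/2, 1701/10]
after L3 α=5/7: [927/7, 512/7, 4226/35]
= [132, 73, 121]

(2,2) stack=L1,L2,L3,L4,L5; from [0,0,0]:
after L1 α=2/3: [98, 2/3, 118/3]
after L2 α=0: [98, 2/3, 118/3]
after L3 α=5/8: [1109/8, 1237/8, 1053/8]
after L4 α=1/2: [2173/16, 1957/16, 1957/16]
after L5 α=1/5: [2761/20, 2637/20, 497/4]
rounded: [138, 132, 124]

(1,1) stack=L1,L2,L3,L4,L5; from [0,0,0]:
+L1 (α=2/3) → [166/3, 284/3, 116/3]
+L2 (α=1/3) → [407/9, 1240/9, 526/9]
+L3 (α=4/5) → [7283/45, 5092/45, 5926/45]
+L4 (α=1/2) → [8164/45, 9997/90, 6241/90]
+L5 (α=1/2) → [9437/45, 32317/180, 16141/180]
= [210, 180, 90]

(1,1) stack=L1,L2,L3,L4; from [0,0,0]:
L1 α=2/3: [166/3, 284/3, 116/3]
L2 α=1/3: [407/9, 1240/9, 526/9]
L3 α=4/5: [7283/45, 5092/45, 5926/45]
L4 α=1/2: [8164/45, 9997/90, 6241/90]
rounded: [181, 111, 69]

at x=0,y=2 over L1,L2,L3,L4:
+L1 (α=3/4) → [531/4, 291/4, 75]
+L2 (α=1/2) → [747/8, 1027/8, 223/2]
+L3 (α=3/4) → [6507/32, 1051/32, 1513/8]
+L4 (α=7/8) → [50411/256, 34203/256, 2185/64]
= [197, 134, 34]


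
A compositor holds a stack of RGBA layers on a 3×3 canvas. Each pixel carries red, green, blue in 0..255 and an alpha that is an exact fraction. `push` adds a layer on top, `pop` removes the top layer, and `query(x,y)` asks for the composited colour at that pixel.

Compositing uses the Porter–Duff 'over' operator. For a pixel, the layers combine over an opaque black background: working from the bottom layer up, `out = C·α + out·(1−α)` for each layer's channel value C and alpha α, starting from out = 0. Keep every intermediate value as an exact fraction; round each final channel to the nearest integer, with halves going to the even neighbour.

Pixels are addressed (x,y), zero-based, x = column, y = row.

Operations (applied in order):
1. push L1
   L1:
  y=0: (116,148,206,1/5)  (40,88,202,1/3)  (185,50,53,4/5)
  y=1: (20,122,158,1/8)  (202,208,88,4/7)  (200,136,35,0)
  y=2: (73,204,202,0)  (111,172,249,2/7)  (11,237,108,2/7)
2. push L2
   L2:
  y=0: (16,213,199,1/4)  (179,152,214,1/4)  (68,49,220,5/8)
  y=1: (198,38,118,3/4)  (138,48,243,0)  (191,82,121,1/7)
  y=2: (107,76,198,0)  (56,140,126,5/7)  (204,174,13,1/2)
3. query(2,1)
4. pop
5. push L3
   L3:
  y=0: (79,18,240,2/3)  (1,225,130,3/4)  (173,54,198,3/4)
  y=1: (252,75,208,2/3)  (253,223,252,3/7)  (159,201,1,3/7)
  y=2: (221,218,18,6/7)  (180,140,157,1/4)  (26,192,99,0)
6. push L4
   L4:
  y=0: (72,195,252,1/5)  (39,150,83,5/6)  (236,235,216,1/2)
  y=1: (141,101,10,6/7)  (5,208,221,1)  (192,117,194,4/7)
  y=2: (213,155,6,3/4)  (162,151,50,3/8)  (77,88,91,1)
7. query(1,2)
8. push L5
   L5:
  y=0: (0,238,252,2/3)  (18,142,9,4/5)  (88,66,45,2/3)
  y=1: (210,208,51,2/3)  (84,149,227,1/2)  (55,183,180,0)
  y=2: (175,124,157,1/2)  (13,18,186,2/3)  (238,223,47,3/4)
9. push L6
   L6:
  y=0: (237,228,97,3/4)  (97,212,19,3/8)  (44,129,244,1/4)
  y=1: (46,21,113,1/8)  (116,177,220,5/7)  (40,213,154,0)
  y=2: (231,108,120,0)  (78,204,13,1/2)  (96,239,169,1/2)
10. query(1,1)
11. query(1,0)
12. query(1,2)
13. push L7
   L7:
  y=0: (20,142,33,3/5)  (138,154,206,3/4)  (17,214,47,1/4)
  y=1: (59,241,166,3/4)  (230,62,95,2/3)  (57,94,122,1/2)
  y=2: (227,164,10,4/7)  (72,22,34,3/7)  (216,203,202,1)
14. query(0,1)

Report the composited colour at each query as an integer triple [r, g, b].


(2,1) stack=L1,L2; from [0,0,0]:
L1 α=0: [0, 0, 0]
L2 α=1/7: [191/7, 82/7, 121/7]
rounded: [27, 12, 17]

query (1,2) [L1,L3,L4] — begin 0,0,0
after L1 α=2/7: [222/7, 344/7, 498/7]
after L3 α=1/4: [963/14, 503/7, 2593/28]
after L4 α=3/8: [11619/112, 2843/28, 17165/224]
rounded: [104, 102, 77]

query (1,1) [L1,L3,L4,L5,L6] — begin 0,0,0
after L1 α=4/7: [808/7, 832/7, 352/7]
after L3 α=3/7: [8545/49, 8011/49, 6700/49]
after L4 α=1: [5, 208, 221]
after L5 α=1/2: [89/2, 357/2, 224]
after L6 α=5/7: [669/7, 1242/7, 1548/7]
rounded: [96, 177, 221]

at x=1,y=0 over L1,L3,L4,L5,L6:
L1 α=1/3: [40/3, 88/3, 202/3]
L3 α=3/4: [49/12, 2113/12, 343/3]
L4 α=5/6: [2389/72, 11113/72, 794/9]
L5 α=4/5: [7573/360, 52009/360, 1118/45]
L6 α=3/8: [28525/576, 97801/576, 1631/72]
rounded: [50, 170, 23]

at x=1,y=2 over L1,L3,L4,L5,L6:
after L1 α=2/7: [222/7, 344/7, 498/7]
after L3 α=1/4: [963/14, 503/7, 2593/28]
after L4 α=3/8: [11619/112, 2843/28, 17165/224]
after L5 α=2/3: [14531/336, 3851/84, 100493/672]
after L6 α=1/2: [40739/672, 20987/168, 109229/1344]
→ [61, 125, 81]

(0,1) stack=L1,L3,L4,L5,L6,L7; from [0,0,0]:
after L1 α=1/8: [5/2, 61/4, 79/4]
after L3 α=2/3: [1013/6, 661/12, 581/4]
after L4 α=6/7: [6089/42, 7933/84, 821/28]
after L5 α=2/3: [23729/126, 42877/252, 3677/84]
after L6 α=1/8: [24557/144, 43633/288, 5033/96]
after L7 α=3/4: [50045/576, 251857/1152, 52841/384]
= [87, 219, 138]


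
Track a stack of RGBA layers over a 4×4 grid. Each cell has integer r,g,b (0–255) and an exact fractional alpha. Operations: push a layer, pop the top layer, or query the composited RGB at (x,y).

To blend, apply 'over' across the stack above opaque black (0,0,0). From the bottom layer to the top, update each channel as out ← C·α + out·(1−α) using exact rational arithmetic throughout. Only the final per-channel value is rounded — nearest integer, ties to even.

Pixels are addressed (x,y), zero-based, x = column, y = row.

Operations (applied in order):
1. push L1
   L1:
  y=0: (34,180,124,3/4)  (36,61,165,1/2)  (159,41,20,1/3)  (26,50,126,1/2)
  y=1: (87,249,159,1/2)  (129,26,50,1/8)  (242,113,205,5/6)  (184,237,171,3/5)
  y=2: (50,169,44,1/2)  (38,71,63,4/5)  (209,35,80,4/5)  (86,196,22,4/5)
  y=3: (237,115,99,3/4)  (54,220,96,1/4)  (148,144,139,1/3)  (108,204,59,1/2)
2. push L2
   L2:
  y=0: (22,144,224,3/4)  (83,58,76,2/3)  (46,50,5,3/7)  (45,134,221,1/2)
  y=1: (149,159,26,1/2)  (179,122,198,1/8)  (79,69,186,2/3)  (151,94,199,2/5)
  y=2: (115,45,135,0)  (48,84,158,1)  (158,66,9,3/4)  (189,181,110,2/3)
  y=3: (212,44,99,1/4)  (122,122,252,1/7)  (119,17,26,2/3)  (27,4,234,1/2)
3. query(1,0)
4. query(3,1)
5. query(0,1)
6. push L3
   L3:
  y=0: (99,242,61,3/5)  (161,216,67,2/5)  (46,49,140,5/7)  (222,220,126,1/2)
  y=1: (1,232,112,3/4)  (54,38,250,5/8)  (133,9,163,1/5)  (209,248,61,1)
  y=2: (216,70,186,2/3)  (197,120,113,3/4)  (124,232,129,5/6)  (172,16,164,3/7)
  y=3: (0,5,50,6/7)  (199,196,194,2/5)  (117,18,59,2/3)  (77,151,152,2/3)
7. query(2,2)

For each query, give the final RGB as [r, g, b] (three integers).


at x=1,y=0 over L1,L2:
after L1 α=1/2: [18, 61/2, 165/2]
after L2 α=2/3: [184/3, 293/6, 469/6]
→ [61, 49, 78]

at x=3,y=1 over L1,L2:
L1 α=3/5: [552/5, 711/5, 513/5]
L2 α=2/5: [3166/25, 3073/25, 3529/25]
rounded: [127, 123, 141]

query (0,1) [L1,L2] — begin 0,0,0
+L1 (α=1/2) → [87/2, 249/2, 159/2]
+L2 (α=1/2) → [385/4, 567/4, 211/4]
rounded: [96, 142, 53]

(2,2) stack=L1,L2,L3; from [0,0,0]:
+L1 (α=4/5) → [836/5, 28, 64]
+L2 (α=3/4) → [1603/10, 113/2, 91/4]
+L3 (α=5/6) → [2601/20, 811/4, 2671/24]
→ [130, 203, 111]


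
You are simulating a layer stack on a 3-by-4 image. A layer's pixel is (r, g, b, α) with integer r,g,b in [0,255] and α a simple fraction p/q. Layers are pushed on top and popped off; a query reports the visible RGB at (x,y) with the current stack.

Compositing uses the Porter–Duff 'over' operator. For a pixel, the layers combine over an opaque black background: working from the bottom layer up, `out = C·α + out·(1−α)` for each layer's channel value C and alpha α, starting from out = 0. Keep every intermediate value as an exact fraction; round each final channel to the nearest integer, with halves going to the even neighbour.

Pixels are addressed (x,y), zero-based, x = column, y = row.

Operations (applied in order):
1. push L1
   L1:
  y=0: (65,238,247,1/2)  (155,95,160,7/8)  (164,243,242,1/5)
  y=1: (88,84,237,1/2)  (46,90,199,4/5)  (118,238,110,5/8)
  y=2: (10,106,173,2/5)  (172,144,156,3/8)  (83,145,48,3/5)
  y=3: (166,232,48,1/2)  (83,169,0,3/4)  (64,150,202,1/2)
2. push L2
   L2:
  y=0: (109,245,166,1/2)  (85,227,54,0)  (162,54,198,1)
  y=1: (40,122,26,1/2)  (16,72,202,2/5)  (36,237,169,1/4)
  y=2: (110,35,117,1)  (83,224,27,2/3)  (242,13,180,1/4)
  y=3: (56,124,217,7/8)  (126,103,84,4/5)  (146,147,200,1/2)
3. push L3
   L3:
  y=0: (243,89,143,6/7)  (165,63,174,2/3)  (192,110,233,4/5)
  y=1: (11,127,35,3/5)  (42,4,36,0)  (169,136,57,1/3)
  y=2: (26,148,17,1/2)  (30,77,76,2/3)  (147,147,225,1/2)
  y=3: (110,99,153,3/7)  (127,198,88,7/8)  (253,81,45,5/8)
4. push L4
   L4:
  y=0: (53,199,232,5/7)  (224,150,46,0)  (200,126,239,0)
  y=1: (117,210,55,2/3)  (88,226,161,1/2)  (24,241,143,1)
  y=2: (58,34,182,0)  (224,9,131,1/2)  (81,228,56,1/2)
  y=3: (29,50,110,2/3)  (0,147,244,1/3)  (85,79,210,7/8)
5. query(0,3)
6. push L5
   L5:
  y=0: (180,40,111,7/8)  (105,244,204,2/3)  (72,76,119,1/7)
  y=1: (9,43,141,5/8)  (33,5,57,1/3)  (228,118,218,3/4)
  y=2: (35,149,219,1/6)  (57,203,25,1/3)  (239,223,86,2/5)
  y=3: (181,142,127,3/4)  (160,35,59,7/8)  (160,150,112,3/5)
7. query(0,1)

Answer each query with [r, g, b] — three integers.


(0,3) stack=L1,L2,L3,L4; from [0,0,0]:
after L1 α=1/2: [83, 116, 24]
after L2 α=7/8: [475/8, 123, 1543/8]
after L3 α=3/7: [1135/14, 789/7, 2461/14]
after L4 α=2/3: [649/14, 1489/21, 1847/14]
→ [46, 71, 132]

at x=0,y=1 over L1,L2,L3,L4,L5:
after L1 α=1/2: [44, 42, 237/2]
after L2 α=1/2: [42, 82, 289/4]
after L3 α=3/5: [117/5, 109, 499/10]
after L4 α=2/3: [429/5, 529/3, 533/10]
after L5 α=5/8: [189/5, 93, 8649/80]
→ [38, 93, 108]


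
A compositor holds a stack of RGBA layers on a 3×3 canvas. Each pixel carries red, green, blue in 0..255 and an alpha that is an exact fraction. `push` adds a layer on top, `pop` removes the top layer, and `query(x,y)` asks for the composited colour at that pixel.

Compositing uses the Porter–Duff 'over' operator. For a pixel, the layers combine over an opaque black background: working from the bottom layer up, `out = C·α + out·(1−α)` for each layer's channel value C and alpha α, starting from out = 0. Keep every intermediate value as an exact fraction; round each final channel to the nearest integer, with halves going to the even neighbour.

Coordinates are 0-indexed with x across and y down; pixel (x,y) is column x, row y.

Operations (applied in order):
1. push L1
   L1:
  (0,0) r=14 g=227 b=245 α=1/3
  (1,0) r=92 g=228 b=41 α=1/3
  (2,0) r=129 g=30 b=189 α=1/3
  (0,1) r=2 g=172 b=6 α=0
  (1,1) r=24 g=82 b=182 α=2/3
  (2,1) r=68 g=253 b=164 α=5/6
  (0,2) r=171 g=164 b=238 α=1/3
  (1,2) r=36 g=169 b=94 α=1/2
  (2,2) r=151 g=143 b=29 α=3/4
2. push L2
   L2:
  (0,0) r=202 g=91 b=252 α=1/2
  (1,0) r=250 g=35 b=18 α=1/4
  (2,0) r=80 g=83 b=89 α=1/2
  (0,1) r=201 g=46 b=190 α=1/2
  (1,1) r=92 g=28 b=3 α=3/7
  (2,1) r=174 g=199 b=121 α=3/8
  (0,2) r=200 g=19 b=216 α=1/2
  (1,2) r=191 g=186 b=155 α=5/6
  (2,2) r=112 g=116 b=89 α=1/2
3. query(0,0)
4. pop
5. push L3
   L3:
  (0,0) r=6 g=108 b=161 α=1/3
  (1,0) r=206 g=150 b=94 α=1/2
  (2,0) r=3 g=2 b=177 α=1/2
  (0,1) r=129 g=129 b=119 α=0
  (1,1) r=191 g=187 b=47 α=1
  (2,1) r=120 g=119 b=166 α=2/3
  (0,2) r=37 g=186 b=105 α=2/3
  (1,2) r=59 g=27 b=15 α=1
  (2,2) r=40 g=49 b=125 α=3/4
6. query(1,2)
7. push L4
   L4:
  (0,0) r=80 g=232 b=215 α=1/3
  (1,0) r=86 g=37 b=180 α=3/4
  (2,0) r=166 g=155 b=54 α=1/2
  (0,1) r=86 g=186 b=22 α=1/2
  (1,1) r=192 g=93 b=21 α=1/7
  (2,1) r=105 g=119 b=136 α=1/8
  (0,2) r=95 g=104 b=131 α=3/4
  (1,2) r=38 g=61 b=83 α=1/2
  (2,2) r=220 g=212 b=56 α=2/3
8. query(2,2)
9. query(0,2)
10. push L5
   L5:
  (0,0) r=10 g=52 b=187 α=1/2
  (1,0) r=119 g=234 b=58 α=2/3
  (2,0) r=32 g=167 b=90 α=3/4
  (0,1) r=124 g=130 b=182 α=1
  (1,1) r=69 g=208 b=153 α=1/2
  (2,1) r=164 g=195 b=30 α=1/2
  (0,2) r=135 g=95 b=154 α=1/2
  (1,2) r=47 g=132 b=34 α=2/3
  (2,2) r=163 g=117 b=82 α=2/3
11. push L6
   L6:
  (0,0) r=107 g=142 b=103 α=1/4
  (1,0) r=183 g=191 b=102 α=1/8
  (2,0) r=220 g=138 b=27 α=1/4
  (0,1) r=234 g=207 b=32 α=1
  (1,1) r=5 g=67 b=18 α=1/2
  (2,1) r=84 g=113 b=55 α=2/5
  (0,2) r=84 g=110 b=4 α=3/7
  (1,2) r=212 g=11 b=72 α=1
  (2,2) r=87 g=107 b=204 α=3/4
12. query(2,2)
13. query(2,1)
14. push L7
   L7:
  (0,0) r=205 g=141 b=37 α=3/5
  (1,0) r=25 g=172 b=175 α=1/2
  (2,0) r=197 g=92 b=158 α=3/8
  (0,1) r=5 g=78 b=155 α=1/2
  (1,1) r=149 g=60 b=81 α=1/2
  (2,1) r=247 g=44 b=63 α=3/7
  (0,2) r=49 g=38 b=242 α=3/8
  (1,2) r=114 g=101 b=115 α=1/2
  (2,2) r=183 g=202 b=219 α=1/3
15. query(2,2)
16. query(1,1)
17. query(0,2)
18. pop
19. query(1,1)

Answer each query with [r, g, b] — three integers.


(0,0) stack=L1,L2; from [0,0,0]:
after L1 α=1/3: [14/3, 227/3, 245/3]
after L2 α=1/2: [310/3, 250/3, 1001/6]
= [103, 83, 167]

at x=1,y=2 over L1,L3:
+L1 (α=1/2) → [18, 169/2, 47]
+L3 (α=1) → [59, 27, 15]
rounded: [59, 27, 15]

at x=2,y=2 over L1,L3,L4:
+L1 (α=3/4) → [453/4, 429/4, 87/4]
+L3 (α=3/4) → [933/16, 1017/16, 1587/16]
+L4 (α=2/3) → [7973/48, 7801/48, 3379/48]
= [166, 163, 70]

query (0,2) [L1,L3,L4] — begin 0,0,0
+L1 (α=1/3) → [57, 164/3, 238/3]
+L3 (α=2/3) → [131/3, 1280/9, 868/9]
+L4 (α=3/4) → [493/6, 1022/9, 4405/36]
= [82, 114, 122]

at x=2,y=2 over L1,L3,L4,L5,L6:
L1 α=3/4: [453/4, 429/4, 87/4]
L3 α=3/4: [933/16, 1017/16, 1587/16]
L4 α=2/3: [7973/48, 7801/48, 3379/48]
L5 α=2/3: [23621/144, 19033/144, 11251/144]
L6 α=3/4: [61205/576, 65257/576, 99379/576]
rounded: [106, 113, 173]

query (2,1) [L1,L3,L4,L5,L6] — begin 0,0,0
+L1 (α=5/6) → [170/3, 1265/6, 410/3]
+L3 (α=2/3) → [890/9, 2693/18, 1406/9]
+L4 (α=1/8) → [7175/72, 20993/144, 5533/36]
+L5 (α=1/2) → [18983/144, 49073/288, 6613/72]
+L6 (α=2/5) → [27047/240, 70769/480, 9253/120]
= [113, 147, 77]

at x=2,y=2 over L1,L3,L4,L5,L6,L7:
+L1 (α=3/4) → [453/4, 429/4, 87/4]
+L3 (α=3/4) → [933/16, 1017/16, 1587/16]
+L4 (α=2/3) → [7973/48, 7801/48, 3379/48]
+L5 (α=2/3) → [23621/144, 19033/144, 11251/144]
+L6 (α=3/4) → [61205/576, 65257/576, 99379/576]
+L7 (α=1/3) → [113909/864, 123433/864, 162451/864]
= [132, 143, 188]

(1,1) stack=L1,L3,L4,L5,L6,L7; from [0,0,0]:
L1 α=2/3: [16, 164/3, 364/3]
L3 α=1: [191, 187, 47]
L4 α=1/7: [1338/7, 1215/7, 303/7]
L5 α=1/2: [1821/14, 2671/14, 687/7]
L6 α=1/2: [1891/28, 3609/28, 813/14]
L7 α=1/2: [6063/56, 5289/56, 1947/28]
→ [108, 94, 70]

query (0,2) [L1,L3,L4,L5,L6,L7] — begin 0,0,0
L1 α=1/3: [57, 164/3, 238/3]
L3 α=2/3: [131/3, 1280/9, 868/9]
L4 α=3/4: [493/6, 1022/9, 4405/36]
L5 α=1/2: [1303/12, 1877/18, 9949/72]
L6 α=3/7: [2059/21, 6724/63, 10165/126]
L7 α=3/8: [6691/84, 20401/252, 142301/1008]
rounded: [80, 81, 141]

at x=1,y=1 over L1,L3,L4,L5,L6:
+L1 (α=2/3) → [16, 164/3, 364/3]
+L3 (α=1) → [191, 187, 47]
+L4 (α=1/7) → [1338/7, 1215/7, 303/7]
+L5 (α=1/2) → [1821/14, 2671/14, 687/7]
+L6 (α=1/2) → [1891/28, 3609/28, 813/14]
rounded: [68, 129, 58]


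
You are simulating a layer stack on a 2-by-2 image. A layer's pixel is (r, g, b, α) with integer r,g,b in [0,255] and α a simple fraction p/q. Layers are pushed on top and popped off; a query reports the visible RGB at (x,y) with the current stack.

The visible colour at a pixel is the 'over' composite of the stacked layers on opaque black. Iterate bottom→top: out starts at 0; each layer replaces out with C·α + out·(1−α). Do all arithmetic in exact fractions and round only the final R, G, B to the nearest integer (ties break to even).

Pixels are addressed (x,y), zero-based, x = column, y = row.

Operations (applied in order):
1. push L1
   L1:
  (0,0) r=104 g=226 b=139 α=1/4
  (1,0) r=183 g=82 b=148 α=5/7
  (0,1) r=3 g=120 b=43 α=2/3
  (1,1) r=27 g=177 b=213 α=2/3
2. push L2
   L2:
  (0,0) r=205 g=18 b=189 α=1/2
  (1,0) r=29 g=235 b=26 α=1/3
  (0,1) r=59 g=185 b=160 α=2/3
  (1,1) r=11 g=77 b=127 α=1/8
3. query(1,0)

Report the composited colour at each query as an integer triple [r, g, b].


at x=1,y=0 over L1,L2:
after L1 α=5/7: [915/7, 410/7, 740/7]
after L2 α=1/3: [2033/21, 2465/21, 554/7]
= [97, 117, 79]


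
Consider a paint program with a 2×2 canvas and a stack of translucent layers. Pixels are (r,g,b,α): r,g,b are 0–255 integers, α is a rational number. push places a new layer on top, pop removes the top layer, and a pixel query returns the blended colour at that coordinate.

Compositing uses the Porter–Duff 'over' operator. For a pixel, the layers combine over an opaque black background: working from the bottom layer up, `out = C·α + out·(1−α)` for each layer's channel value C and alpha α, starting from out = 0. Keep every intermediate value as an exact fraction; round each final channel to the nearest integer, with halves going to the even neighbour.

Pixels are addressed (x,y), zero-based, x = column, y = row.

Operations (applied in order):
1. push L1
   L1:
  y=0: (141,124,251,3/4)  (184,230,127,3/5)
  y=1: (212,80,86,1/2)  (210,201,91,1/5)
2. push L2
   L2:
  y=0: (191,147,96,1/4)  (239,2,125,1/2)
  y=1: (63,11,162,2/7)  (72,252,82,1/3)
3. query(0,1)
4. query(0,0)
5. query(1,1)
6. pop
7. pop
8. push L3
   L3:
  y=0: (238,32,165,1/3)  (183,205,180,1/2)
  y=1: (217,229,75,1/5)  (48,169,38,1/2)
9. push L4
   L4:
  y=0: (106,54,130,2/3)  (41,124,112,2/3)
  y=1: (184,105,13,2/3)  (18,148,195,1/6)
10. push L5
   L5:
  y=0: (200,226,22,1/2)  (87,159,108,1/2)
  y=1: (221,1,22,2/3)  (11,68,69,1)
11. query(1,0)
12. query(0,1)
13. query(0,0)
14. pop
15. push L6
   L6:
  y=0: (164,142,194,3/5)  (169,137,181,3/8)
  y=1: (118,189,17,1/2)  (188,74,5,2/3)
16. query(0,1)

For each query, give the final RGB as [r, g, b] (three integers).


at x=0,y=1 over L1,L2:
after L1 α=1/2: [106, 40, 43]
after L2 α=2/7: [656/7, 222/7, 77]
= [94, 32, 77]

at x=0,y=0 over L1,L2:
L1 α=3/4: [423/4, 93, 753/4]
L2 α=1/4: [2033/16, 213/2, 2643/16]
= [127, 106, 165]

at x=1,y=1 over L1,L2:
after L1 α=1/5: [42, 201/5, 91/5]
after L2 α=1/3: [52, 554/5, 592/15]
rounded: [52, 111, 39]

at x=1,y=0 over L3,L4,L5:
+L3 (α=1/2) → [183/2, 205/2, 90]
+L4 (α=2/3) → [347/6, 701/6, 314/3]
+L5 (α=1/2) → [869/12, 1655/12, 319/3]
= [72, 138, 106]

query (0,1) [L3,L4,L5] — begin 0,0,0
+L3 (α=1/5) → [217/5, 229/5, 15]
+L4 (α=2/3) → [2057/15, 1279/15, 41/3]
+L5 (α=2/3) → [8687/45, 1309/45, 173/9]
= [193, 29, 19]

query (0,0) [L3,L4,L5] — begin 0,0,0
L3 α=1/3: [238/3, 32/3, 55]
L4 α=2/3: [874/9, 356/9, 105]
L5 α=1/2: [1337/9, 1195/9, 127/2]
→ [149, 133, 64]

at x=0,y=1 over L3,L4,L6:
+L3 (α=1/5) → [217/5, 229/5, 15]
+L4 (α=2/3) → [2057/15, 1279/15, 41/3]
+L6 (α=1/2) → [3827/30, 2057/15, 46/3]
rounded: [128, 137, 15]


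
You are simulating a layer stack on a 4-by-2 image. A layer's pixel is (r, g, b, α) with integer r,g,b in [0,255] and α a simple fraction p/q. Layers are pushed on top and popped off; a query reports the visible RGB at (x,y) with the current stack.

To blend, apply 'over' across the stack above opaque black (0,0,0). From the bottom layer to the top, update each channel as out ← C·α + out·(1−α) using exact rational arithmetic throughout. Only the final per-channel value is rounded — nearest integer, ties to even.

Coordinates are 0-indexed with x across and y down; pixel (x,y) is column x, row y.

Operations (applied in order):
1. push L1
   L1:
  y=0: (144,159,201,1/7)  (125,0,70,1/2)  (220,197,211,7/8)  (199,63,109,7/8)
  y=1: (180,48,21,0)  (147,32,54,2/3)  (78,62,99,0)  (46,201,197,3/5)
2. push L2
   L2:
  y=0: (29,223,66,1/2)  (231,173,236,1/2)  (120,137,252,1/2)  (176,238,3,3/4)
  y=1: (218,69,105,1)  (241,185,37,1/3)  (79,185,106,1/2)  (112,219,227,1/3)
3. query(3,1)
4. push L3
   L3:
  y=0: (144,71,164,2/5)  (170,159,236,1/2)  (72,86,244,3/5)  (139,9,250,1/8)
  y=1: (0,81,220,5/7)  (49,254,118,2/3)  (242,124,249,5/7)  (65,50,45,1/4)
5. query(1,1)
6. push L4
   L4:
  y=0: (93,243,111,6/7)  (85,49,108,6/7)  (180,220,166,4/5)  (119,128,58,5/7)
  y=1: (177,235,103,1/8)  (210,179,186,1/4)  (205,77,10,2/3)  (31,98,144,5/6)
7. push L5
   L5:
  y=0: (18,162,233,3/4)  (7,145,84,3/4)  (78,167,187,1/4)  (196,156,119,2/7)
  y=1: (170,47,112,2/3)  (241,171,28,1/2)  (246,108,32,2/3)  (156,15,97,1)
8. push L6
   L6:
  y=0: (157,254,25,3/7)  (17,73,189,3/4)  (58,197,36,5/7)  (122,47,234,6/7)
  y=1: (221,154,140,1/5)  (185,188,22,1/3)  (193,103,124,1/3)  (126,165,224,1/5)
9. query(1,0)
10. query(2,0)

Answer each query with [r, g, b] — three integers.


query (3,1) [L1,L2] — begin 0,0,0
after L1 α=3/5: [138/5, 603/5, 591/5]
after L2 α=1/3: [836/15, 767/5, 2317/15]
→ [56, 153, 154]

at x=1,y=1 over L1,L2,L3:
+L1 (α=2/3) → [98, 64/3, 36]
+L2 (α=1/3) → [437/3, 683/9, 109/3]
+L3 (α=2/3) → [731/9, 5255/27, 817/9]
rounded: [81, 195, 91]

at x=1,y=0 over L1,L2,L3,L4,L5,L6:
+L1 (α=1/2) → [125/2, 0, 35]
+L2 (α=1/2) → [587/4, 173/2, 271/2]
+L3 (α=1/2) → [1267/8, 491/4, 743/4]
+L4 (α=6/7) → [5347/56, 1667/28, 3335/28]
+L5 (α=3/4) → [6523/224, 13847/112, 10391/112]
+L6 (α=3/4) → [17947/896, 38375/448, 73895/448]
→ [20, 86, 165]

(2,0) stack=L1,L2,L3,L4,L5,L6; from [0,0,0]:
L1 α=7/8: [385/2, 1379/8, 1477/8]
L2 α=1/2: [625/4, 2475/16, 3493/16]
L3 α=3/5: [1057/10, 4539/40, 9349/40]
L4 α=4/5: [8257/50, 39739/200, 35909/200]
L5 α=1/4: [28671/200, 152617/800, 145127/800]
L6 α=5/7: [57671/700, 546617/2800, 217127/2800]
→ [82, 195, 78]


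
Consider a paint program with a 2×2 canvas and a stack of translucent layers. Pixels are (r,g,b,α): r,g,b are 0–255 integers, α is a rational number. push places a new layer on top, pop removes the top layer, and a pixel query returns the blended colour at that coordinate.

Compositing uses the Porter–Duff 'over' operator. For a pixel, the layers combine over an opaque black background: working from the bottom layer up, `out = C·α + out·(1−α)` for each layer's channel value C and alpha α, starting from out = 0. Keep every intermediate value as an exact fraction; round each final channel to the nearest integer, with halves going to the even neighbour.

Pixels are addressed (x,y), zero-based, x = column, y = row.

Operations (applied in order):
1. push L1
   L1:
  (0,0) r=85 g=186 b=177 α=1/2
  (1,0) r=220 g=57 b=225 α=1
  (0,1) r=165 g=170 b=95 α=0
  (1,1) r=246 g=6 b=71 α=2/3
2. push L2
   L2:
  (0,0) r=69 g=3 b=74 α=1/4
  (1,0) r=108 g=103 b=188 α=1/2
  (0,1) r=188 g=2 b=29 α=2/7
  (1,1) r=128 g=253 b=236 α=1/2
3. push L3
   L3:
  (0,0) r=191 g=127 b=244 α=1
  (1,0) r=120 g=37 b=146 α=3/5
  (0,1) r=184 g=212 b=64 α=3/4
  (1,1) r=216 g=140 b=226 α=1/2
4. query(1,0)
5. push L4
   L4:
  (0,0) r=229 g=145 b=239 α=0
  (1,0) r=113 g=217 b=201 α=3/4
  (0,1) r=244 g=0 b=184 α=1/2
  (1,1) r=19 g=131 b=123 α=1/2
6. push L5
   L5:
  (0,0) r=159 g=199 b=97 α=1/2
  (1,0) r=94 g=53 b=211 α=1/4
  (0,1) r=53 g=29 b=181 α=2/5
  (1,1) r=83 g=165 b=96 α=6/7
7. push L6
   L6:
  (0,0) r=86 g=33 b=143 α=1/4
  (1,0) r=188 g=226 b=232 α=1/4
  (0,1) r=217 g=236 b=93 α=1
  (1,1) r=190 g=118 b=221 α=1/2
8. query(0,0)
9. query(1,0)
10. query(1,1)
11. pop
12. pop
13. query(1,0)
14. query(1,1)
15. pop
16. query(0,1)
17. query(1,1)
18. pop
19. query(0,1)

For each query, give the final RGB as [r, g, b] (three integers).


at x=1,y=0 over L1,L2,L3:
after L1 α=1: [220, 57, 225]
after L2 α=1/2: [164, 80, 413/2]
after L3 α=3/5: [688/5, 271/5, 851/5]
= [138, 54, 170]

(0,0) stack=L1,L2,L3,L4,L5,L6; from [0,0,0]:
L1 α=1/2: [85/2, 93, 177/2]
L2 α=1/4: [393/8, 141/2, 679/8]
L3 α=1: [191, 127, 244]
L4 α=0: [191, 127, 244]
L5 α=1/2: [175, 163, 341/2]
L6 α=1/4: [611/4, 261/2, 1309/8]
rounded: [153, 130, 164]

(1,0) stack=L1,L2,L3,L4,L5,L6; from [0,0,0]:
after L1 α=1: [220, 57, 225]
after L2 α=1/2: [164, 80, 413/2]
after L3 α=3/5: [688/5, 271/5, 851/5]
after L4 α=3/4: [2383/20, 1763/10, 1933/10]
after L5 α=1/4: [9029/80, 5819/40, 7909/40]
after L6 α=1/4: [42127/320, 26497/160, 33007/160]
= [132, 166, 206]

query (1,1) [L1,L2,L3,L4,L5,L6] — begin 0,0,0
+L1 (α=2/3) → [164, 4, 142/3]
+L2 (α=1/2) → [146, 257/2, 425/3]
+L3 (α=1/2) → [181, 537/4, 1103/6]
+L4 (α=1/2) → [100, 1061/8, 1841/12]
+L5 (α=6/7) → [598/7, 1283/8, 8753/84]
+L6 (α=1/2) → [964/7, 2227/16, 27317/168]
= [138, 139, 163]

(1,0) stack=L1,L2,L3,L4; from [0,0,0]:
+L1 (α=1) → [220, 57, 225]
+L2 (α=1/2) → [164, 80, 413/2]
+L3 (α=3/5) → [688/5, 271/5, 851/5]
+L4 (α=3/4) → [2383/20, 1763/10, 1933/10]
rounded: [119, 176, 193]

(1,1) stack=L1,L2,L3,L4; from [0,0,0]:
+L1 (α=2/3) → [164, 4, 142/3]
+L2 (α=1/2) → [146, 257/2, 425/3]
+L3 (α=1/2) → [181, 537/4, 1103/6]
+L4 (α=1/2) → [100, 1061/8, 1841/12]
→ [100, 133, 153]

at x=0,y=1 over L1,L2,L3:
+L1 (α=0) → [0, 0, 0]
+L2 (α=2/7) → [376/7, 4/7, 58/7]
+L3 (α=3/4) → [1060/7, 1114/7, 701/14]
→ [151, 159, 50]

(1,1) stack=L1,L2,L3; from [0,0,0]:
after L1 α=2/3: [164, 4, 142/3]
after L2 α=1/2: [146, 257/2, 425/3]
after L3 α=1/2: [181, 537/4, 1103/6]
rounded: [181, 134, 184]

at x=0,y=1 over L1,L2:
L1 α=0: [0, 0, 0]
L2 α=2/7: [376/7, 4/7, 58/7]
rounded: [54, 1, 8]
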